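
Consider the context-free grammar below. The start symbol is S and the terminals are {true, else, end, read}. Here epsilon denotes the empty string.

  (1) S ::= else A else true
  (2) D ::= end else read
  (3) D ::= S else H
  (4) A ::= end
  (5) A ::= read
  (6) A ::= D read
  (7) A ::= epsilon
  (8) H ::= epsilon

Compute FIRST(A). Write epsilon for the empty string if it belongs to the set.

FIRST(S) = {else}
FIRST(H) = {epsilon}
FIRST(D) = {else, end}  (via S else H)
FIRST(A) = {epsilon, else, end, read}  (via D read)

{epsilon, else, end, read}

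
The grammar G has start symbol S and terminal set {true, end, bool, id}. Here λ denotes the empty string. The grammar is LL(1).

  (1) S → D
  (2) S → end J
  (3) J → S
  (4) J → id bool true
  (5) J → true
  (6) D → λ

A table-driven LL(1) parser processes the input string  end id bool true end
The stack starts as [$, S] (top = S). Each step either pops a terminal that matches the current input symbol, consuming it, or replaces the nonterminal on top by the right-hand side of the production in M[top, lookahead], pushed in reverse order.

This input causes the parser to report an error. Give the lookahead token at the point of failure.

step 1: stack=$ S  input=end id bool true end $  — expand S → end J
step 2: stack=$ J end  input=end id bool true end $  — match end
step 3: stack=$ J  input=id bool true end $  — expand J → id bool true
step 4: stack=$ true bool id  input=id bool true end $  — match id
step 5: stack=$ true bool  input=bool true end $  — match bool
step 6: stack=$ true  input=true end $  — match true
step 7: stack=$  input=end $  — error: stack empty but input remains

end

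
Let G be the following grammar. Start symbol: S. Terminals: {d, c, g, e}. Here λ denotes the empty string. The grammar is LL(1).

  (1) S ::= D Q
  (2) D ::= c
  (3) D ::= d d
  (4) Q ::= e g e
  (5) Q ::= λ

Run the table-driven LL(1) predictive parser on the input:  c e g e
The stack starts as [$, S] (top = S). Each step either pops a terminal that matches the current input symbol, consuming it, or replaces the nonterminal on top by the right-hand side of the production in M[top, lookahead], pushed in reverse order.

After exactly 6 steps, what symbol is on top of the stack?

e

     Stack    Input      Action
  1  $ S      c e g e $  expand S ::= D Q
  2  $ Q D    c e g e $  expand D ::= c
  3  $ Q c    c e g e $  match c
  4  $ Q      e g e $    expand Q ::= e g e
  5  $ e g e  e g e $    match e
  6  $ e g    g e $      match g
Stack after step 6: $ e (top = e).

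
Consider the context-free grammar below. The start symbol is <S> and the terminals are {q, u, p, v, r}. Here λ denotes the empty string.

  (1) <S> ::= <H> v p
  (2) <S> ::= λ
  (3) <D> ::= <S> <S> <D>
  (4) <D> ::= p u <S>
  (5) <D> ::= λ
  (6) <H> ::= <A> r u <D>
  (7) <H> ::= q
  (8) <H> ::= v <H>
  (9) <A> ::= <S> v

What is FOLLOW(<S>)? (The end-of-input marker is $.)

{$, p, q, v}

FIRST(<S>) = {λ, q, v}  (via <H> v p)
FIRST(<D>) = {λ, p, q, v}  (via <S> <S> <D>)
FIRST(<A>) = {q, v}  (via <S> v)
FIRST(<H>) = {q, v}  (via <A> r u <D>)
FOLLOW(<S>) includes $ since <S> is the start symbol.
FOLLOW(<H>): in <S>::=<H> v p, <H> is followed by v p with FIRST {v}; in <H>::=v <H>, the suffix after <H> is empty (adds nothing new). Thus FOLLOW(<H>) = {v}.
FOLLOW(<D>): in <D>::=<S> <S> <D>, the suffix after <D> is empty (adds nothing new); in <H>::=<A> r u <D>, the suffix after <D> is empty, so FOLLOW(<D>) ⊇ FOLLOW(<H>) = {v}. Thus FOLLOW(<D>) = {v}.
FOLLOW(<S>): in <D>::=<S> <S> <D> (occurrence 1), <S> is followed by <S> <D> with FIRST {λ, p, q, v}; in <D>::=<S> <S> <D> (occurrence 1), the suffix after <S> is nullable, so FOLLOW(<S>) ⊇ FOLLOW(<D>) = {v}; in <D>::=<S> <S> <D> (occurrence 2), <S> is followed by <D> with FIRST {λ, p, q, v}; in <D>::=<S> <S> <D> (occurrence 2), the suffix after <S> is nullable, so FOLLOW(<S>) ⊇ FOLLOW(<D>) = {v}; in <D>::=p u <S>, the suffix after <S> is empty, so FOLLOW(<S>) ⊇ FOLLOW(<D>) = {v}; in <A>::=<S> v, <S> is followed by v with FIRST {v}. Thus FOLLOW(<S>) = {$, p, q, v}.
FOLLOW(<A>): in <H>::=<A> r u <D>, <A> is followed by r u <D> with FIRST {r}. Thus FOLLOW(<A>) = {r}.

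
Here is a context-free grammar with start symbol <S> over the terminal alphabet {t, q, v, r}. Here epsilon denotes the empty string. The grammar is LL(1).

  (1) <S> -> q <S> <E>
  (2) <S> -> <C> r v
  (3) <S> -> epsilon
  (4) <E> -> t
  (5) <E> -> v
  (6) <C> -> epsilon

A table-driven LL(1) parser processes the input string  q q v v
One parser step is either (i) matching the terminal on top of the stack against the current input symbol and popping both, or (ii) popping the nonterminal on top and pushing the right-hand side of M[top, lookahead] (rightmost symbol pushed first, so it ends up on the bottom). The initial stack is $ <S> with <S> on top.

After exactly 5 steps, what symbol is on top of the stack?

<E>

     Stack            Input      Action
  1  $ <S>            q q v v $  expand <S> -> q <S> <E>
  2  $ <E> <S> q      q q v v $  match q
  3  $ <E> <S>        q v v $    expand <S> -> q <S> <E>
  4  $ <E> <E> <S> q  q v v $    match q
  5  $ <E> <E> <S>    v v $      expand <S> -> epsilon
Stack after step 5: $ <E> <E> (top = <E>).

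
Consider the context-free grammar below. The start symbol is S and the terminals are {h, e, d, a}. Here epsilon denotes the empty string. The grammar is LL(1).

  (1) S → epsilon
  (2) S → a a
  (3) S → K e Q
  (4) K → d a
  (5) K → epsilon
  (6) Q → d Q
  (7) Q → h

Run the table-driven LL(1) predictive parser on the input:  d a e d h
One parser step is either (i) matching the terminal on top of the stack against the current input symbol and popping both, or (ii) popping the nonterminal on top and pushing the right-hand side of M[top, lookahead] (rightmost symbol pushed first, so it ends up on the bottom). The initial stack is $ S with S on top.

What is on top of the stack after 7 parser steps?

step 1: stack=$ S  input=d a e d h $  — expand S → K e Q
step 2: stack=$ Q e K  input=d a e d h $  — expand K → d a
step 3: stack=$ Q e a d  input=d a e d h $  — match d
step 4: stack=$ Q e a  input=a e d h $  — match a
step 5: stack=$ Q e  input=e d h $  — match e
step 6: stack=$ Q  input=d h $  — expand Q → d Q
step 7: stack=$ Q d  input=d h $  — match d
Stack after step 7: $ Q (top = Q).

Q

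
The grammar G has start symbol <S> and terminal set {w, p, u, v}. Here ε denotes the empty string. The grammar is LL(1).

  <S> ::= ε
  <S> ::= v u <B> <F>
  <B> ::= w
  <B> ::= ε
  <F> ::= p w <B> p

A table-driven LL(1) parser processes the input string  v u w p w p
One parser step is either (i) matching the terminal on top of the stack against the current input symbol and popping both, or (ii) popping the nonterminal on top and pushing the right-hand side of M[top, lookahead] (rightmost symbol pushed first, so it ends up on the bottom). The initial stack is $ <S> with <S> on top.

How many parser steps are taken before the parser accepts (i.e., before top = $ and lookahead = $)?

      Stack          Input          Action
   1  $ <S>          v u w p w p $  expand <S> ::= v u <B> <F>
   2  $ <F> <B> u v  v u w p w p $  match v
   3  $ <F> <B> u    u w p w p $    match u
   4  $ <F> <B>      w p w p $      expand <B> ::= w
   5  $ <F> w        w p w p $      match w
   6  $ <F>          p w p $        expand <F> ::= p w <B> p
   7  $ p <B> w p    p w p $        match p
   8  $ p <B> w      w p $          match w
   9  $ p <B>        p $            expand <B> ::= ε
  10  $ p            p $            match p
Accept reached after 10 steps.

10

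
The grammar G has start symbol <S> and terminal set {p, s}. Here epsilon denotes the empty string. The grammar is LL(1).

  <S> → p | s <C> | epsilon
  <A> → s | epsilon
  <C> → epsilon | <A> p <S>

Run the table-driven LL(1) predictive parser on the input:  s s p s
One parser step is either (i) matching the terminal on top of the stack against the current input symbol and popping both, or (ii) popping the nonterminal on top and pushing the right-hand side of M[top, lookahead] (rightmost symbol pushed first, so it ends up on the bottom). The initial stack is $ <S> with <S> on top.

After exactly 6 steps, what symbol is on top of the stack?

step 1: stack=$ <S>  input=s s p s $  — expand <S> → s <C>
step 2: stack=$ <C> s  input=s s p s $  — match s
step 3: stack=$ <C>  input=s p s $  — expand <C> → <A> p <S>
step 4: stack=$ <S> p <A>  input=s p s $  — expand <A> → s
step 5: stack=$ <S> p s  input=s p s $  — match s
step 6: stack=$ <S> p  input=p s $  — match p
Stack after step 6: $ <S> (top = <S>).

<S>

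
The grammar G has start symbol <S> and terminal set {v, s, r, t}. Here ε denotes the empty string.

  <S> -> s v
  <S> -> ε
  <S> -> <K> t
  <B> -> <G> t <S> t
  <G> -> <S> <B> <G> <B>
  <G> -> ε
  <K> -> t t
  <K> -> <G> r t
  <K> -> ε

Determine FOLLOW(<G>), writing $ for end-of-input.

{r, s, t}

FIRST(<S>): from <S>->s v we get {s}; from <S>->ε we get {ε}; from <S>-><K> t we get {r, s, t}. So FIRST(<S>) = {ε, r, s, t}.
FIRST(<B>): from <B>-><G> t <S> t we get {r, s, t}. So FIRST(<B>) = {r, s, t}.
FIRST(<G>): from <G>-><S> <B> <G> <B> we get {r, s, t}; from <G>->ε we get {ε}. So FIRST(<G>) = {ε, r, s, t}.
FIRST(<K>): from <K>->t t we get {t}; from <K>-><G> r t we get {r, s, t}; from <K>->ε we get {ε}. So FIRST(<K>) = {ε, r, s, t}.
FOLLOW(<S>) includes $ since <S> is the start symbol.
FOLLOW(<S>): in <B>-><G> t <S> t, <S> is followed by t with FIRST {t}; in <G>-><S> <B> <G> <B>, <S> is followed by <B> <G> <B> with FIRST {r, s, t}. Thus FOLLOW(<S>) = {$, r, s, t}.
FOLLOW(<G>): in <B>-><G> t <S> t, <G> is followed by t <S> t with FIRST {t}; in <G>-><S> <B> <G> <B>, <G> is followed by <B> with FIRST {r, s, t}; in <K>-><G> r t, <G> is followed by r t with FIRST {r}. Thus FOLLOW(<G>) = {r, s, t}.
FOLLOW(<B>): in <G>-><S> <B> <G> <B> (occurrence 1), <B> is followed by <G> <B> with FIRST {r, s, t}; in <G>-><S> <B> <G> <B> (occurrence 2), the suffix after <B> is empty, so FOLLOW(<B>) ⊇ FOLLOW(<G>) = {r, s, t}. Thus FOLLOW(<B>) = {r, s, t}.
FOLLOW(<K>): in <S>-><K> t, <K> is followed by t with FIRST {t}. Thus FOLLOW(<K>) = {t}.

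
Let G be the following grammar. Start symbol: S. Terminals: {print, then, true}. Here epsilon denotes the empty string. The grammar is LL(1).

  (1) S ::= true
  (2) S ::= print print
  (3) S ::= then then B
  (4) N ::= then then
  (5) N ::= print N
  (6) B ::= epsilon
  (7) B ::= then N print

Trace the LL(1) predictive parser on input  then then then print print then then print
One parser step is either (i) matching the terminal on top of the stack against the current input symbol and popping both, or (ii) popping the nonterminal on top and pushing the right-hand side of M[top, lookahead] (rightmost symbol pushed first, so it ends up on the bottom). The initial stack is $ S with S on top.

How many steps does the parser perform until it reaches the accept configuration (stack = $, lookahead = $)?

step 1: stack=$ S  input=then then then print print then then print $  — expand S ::= then then B
step 2: stack=$ B then then  input=then then then print print then then print $  — match then
step 3: stack=$ B then  input=then then print print then then print $  — match then
step 4: stack=$ B  input=then print print then then print $  — expand B ::= then N print
step 5: stack=$ print N then  input=then print print then then print $  — match then
step 6: stack=$ print N  input=print print then then print $  — expand N ::= print N
step 7: stack=$ print N print  input=print print then then print $  — match print
step 8: stack=$ print N  input=print then then print $  — expand N ::= print N
step 9: stack=$ print N print  input=print then then print $  — match print
step 10: stack=$ print N  input=then then print $  — expand N ::= then then
step 11: stack=$ print then then  input=then then print $  — match then
step 12: stack=$ print then  input=then print $  — match then
step 13: stack=$ print  input=print $  — match print
Accept reached after 13 steps.

13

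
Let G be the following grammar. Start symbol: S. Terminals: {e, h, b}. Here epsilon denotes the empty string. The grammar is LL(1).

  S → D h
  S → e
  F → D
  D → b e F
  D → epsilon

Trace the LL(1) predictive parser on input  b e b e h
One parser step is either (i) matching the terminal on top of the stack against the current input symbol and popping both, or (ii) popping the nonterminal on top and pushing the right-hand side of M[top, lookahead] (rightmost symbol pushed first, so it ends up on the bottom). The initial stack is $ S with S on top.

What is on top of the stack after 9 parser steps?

     Stack      Input        Action
  1  $ S        b e b e h $  expand S → D h
  2  $ h D      b e b e h $  expand D → b e F
  3  $ h F e b  b e b e h $  match b
  4  $ h F e    e b e h $    match e
  5  $ h F      b e h $      expand F → D
  6  $ h D      b e h $      expand D → b e F
  7  $ h F e b  b e h $      match b
  8  $ h F e    e h $        match e
  9  $ h F      h $          expand F → D
Stack after step 9: $ h D (top = D).

D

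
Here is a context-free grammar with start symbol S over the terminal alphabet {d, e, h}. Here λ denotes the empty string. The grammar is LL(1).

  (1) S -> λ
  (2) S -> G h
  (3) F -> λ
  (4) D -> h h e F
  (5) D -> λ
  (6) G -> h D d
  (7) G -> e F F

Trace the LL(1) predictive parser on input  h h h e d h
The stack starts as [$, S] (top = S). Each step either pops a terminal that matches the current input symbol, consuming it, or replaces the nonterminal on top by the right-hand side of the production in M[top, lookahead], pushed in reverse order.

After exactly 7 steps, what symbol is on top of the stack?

     Stack          Input          Action
  1  $ S            h h h e d h $  expand S -> G h
  2  $ h G          h h h e d h $  expand G -> h D d
  3  $ h d D h      h h h e d h $  match h
  4  $ h d D        h h e d h $    expand D -> h h e F
  5  $ h d F e h h  h h e d h $    match h
  6  $ h d F e h    h e d h $      match h
  7  $ h d F e      e d h $        match e
Stack after step 7: $ h d F (top = F).

F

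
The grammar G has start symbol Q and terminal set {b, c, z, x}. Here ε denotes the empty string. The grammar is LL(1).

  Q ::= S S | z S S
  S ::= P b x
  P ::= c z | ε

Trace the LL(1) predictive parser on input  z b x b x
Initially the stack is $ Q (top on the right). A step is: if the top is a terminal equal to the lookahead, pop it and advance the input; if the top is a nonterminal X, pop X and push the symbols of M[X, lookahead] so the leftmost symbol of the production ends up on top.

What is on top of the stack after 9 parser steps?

step 1: stack=$ Q  input=z b x b x $  — expand Q ::= z S S
step 2: stack=$ S S z  input=z b x b x $  — match z
step 3: stack=$ S S  input=b x b x $  — expand S ::= P b x
step 4: stack=$ S x b P  input=b x b x $  — expand P ::= ε
step 5: stack=$ S x b  input=b x b x $  — match b
step 6: stack=$ S x  input=x b x $  — match x
step 7: stack=$ S  input=b x $  — expand S ::= P b x
step 8: stack=$ x b P  input=b x $  — expand P ::= ε
step 9: stack=$ x b  input=b x $  — match b
Stack after step 9: $ x (top = x).

x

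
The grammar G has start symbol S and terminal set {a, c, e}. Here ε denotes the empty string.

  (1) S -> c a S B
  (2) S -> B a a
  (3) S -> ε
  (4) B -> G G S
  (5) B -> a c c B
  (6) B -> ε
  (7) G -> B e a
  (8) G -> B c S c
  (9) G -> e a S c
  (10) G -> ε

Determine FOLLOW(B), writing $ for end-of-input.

FIRST(S): from S->c a S B we get {c}; from S->B a a we get {a, c, e}; from S->ε we get {ε}. So FIRST(S) = {ε, a, c, e}.
FIRST(B): from B->G G S we get {ε, a, c, e}; from B->a c c B we get {a}; from B->ε we get {ε}. So FIRST(B) = {ε, a, c, e}.
FIRST(G): from G->B e a we get {a, c, e}; from G->B c S c we get {a, c, e}; from G->e a S c we get {e}; from G->ε we get {ε}. So FIRST(G) = {ε, a, c, e}.
FOLLOW(S) includes $ since S is the start symbol.
FOLLOW(S): in S->c a S B, S is followed by B with FIRST {ε, a, c, e}; in S->c a S B, the suffix after S is nullable (adds nothing new); in B->G G S, the suffix after S is empty, so FOLLOW(S) ⊇ FOLLOW(B) = {$, a, c, e}; in G->B c S c, S is followed by c with FIRST {c}; in G->e a S c, S is followed by c with FIRST {c}. Thus FOLLOW(S) = {$, a, c, e}.
FOLLOW(B): in S->c a S B, the suffix after B is empty, so FOLLOW(B) ⊇ FOLLOW(S) = {$, a, c, e}; in S->B a a, B is followed by a a with FIRST {a}; in B->a c c B, the suffix after B is empty (adds nothing new); in G->B e a, B is followed by e a with FIRST {e}; in G->B c S c, B is followed by c S c with FIRST {c}. Thus FOLLOW(B) = {$, a, c, e}.
FOLLOW(G): in B->G G S (occurrence 1), G is followed by G S with FIRST {ε, a, c, e}; in B->G G S (occurrence 1), the suffix after G is nullable, so FOLLOW(G) ⊇ FOLLOW(B) = {$, a, c, e}; in B->G G S (occurrence 2), G is followed by S with FIRST {ε, a, c, e}; in B->G G S (occurrence 2), the suffix after G is nullable, so FOLLOW(G) ⊇ FOLLOW(B) = {$, a, c, e}. Thus FOLLOW(G) = {$, a, c, e}.

{$, a, c, e}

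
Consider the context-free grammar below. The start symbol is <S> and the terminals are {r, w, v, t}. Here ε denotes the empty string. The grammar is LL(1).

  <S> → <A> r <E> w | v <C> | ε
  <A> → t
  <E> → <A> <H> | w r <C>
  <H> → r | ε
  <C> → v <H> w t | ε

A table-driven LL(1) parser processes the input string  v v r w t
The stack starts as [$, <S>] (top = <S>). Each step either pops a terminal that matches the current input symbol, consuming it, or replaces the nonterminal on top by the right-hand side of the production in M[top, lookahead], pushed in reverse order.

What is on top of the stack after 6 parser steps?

w

     Stack        Input        Action
  1  $ <S>        v v r w t $  expand <S> → v <C>
  2  $ <C> v      v v r w t $  match v
  3  $ <C>        v r w t $    expand <C> → v <H> w t
  4  $ t w <H> v  v r w t $    match v
  5  $ t w <H>    r w t $      expand <H> → r
  6  $ t w r      r w t $      match r
Stack after step 6: $ t w (top = w).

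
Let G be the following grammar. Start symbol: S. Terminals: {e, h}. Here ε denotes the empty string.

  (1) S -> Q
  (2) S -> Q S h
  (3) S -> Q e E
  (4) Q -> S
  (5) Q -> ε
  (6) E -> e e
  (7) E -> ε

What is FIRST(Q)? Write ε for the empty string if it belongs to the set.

{ε, e, h}

FIRST(E): from E->e e we get {e}; from E->ε we get {ε}. So FIRST(E) = {ε, e}.
FIRST(S): from S->Q we get {ε, e, h}; from S->Q S h we get {e, h}; from S->Q e E we get {e, h}. So FIRST(S) = {ε, e, h}.
FIRST(Q): from Q->S we get {ε, e, h}; from Q->ε we get {ε}. So FIRST(Q) = {ε, e, h}.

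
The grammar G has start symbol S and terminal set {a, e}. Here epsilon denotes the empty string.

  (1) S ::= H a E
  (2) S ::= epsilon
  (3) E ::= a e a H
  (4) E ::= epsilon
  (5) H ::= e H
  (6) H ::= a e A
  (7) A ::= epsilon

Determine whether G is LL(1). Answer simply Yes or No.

FIRST(S) = {epsilon, a, e}
FIRST(E) = {epsilon, a}
FIRST(H) = {a, e}
FIRST(A) = {epsilon}
FOLLOW(S) = {$}
FOLLOW(E) = {$}
FOLLOW(H) = {$, a}
FOLLOW(A) = {$, a}
Each cell of M receives at most one production.

Yes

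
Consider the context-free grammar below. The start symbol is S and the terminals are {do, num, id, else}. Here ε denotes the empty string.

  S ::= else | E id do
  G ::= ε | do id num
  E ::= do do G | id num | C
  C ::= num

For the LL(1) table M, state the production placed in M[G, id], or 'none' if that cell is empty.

FIRST(G) = {ε, do}
FIRST(C) = {num}
FIRST(E) = {do, id, num}  (via C)
FIRST(S) = {do, else, id, num}  (via E id do)
FOLLOW(S) includes $ since S is the start symbol.
FOLLOW(E): in S::=E id do, E is followed by id do with FIRST {id}. Thus FOLLOW(E) = {id}.
FOLLOW(G): in E::=do do G, the suffix after G is empty, so FOLLOW(G) ⊇ FOLLOW(E) = {id}. Thus FOLLOW(G) = {id}.
For G ::= ε: FIRST(ε) = {ε}, so it goes in M[G, t] for t ∈ {}; since ε ∈ FIRST, also for every t ∈ FOLLOW(G) = {id}.
For G ::= do id num: FIRST(do id num) = {do}, so it goes in M[G, t] for t ∈ {do}.

G ::= ε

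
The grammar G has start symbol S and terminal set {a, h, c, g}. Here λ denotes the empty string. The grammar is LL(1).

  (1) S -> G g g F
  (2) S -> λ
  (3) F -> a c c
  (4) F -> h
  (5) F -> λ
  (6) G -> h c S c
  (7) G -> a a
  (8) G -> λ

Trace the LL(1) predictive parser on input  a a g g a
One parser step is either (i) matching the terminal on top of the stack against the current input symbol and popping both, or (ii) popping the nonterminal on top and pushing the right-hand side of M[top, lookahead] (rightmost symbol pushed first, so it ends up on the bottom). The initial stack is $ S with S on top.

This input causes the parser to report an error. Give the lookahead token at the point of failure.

     Stack        Input        Action
  1  $ S          a a g g a $  expand S -> G g g F
  2  $ F g g G    a a g g a $  expand G -> a a
  3  $ F g g a a  a a g g a $  match a
  4  $ F g g a    a g g a $    match a
  5  $ F g g      g g a $      match g
  6  $ F g        g a $        match g
  7  $ F          a $          expand F -> a c c
  8  $ c c a      a $          match a
  9  $ c c        $            error: top is terminal c but lookahead is $

$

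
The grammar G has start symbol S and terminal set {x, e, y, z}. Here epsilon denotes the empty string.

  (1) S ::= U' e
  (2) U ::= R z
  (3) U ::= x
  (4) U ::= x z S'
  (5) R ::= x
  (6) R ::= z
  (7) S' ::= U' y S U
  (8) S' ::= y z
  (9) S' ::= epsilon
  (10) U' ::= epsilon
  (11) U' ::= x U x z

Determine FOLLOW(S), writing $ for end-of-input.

{$, x, z}

FIRST(R): from R::=x we get {x}; from R::=z we get {z}. So FIRST(R) = {x, z}.
FIRST(U'): from U'::=epsilon we get {epsilon}; from U'::=x U x z we get {x}. So FIRST(U') = {epsilon, x}.
FIRST(S): from S::=U' e we get {e, x}. So FIRST(S) = {e, x}.
FIRST(U): from U::=R z we get {x, z}; from U::=x we get {x}; from U::=x z S' we get {x}. So FIRST(U) = {x, z}.
FIRST(S'): from S'::=U' y S U we get {x, y}; from S'::=y z we get {y}; from S'::=epsilon we get {epsilon}. So FIRST(S') = {epsilon, x, y}.
FOLLOW(S) includes $ since S is the start symbol.
FOLLOW(S): in S'::=U' y S U, S is followed by U with FIRST {x, z}. Thus FOLLOW(S) = {$, x, z}.
FOLLOW(R): in U::=R z, R is followed by z with FIRST {z}. Thus FOLLOW(R) = {z}.
FOLLOW(U'): in S::=U' e, U' is followed by e with FIRST {e}; in S'::=U' y S U, U' is followed by y S U with FIRST {y}. Thus FOLLOW(U') = {e, y}.
FOLLOW(U): in S'::=U' y S U, the suffix after U is empty, so FOLLOW(U) ⊇ FOLLOW(S') = {x}; in U'::=x U x z, U is followed by x z with FIRST {x}. Thus FOLLOW(U) = {x}.
FOLLOW(S'): in U::=x z S', the suffix after S' is empty, so FOLLOW(S') ⊇ FOLLOW(U) = {x}. Thus FOLLOW(S') = {x}.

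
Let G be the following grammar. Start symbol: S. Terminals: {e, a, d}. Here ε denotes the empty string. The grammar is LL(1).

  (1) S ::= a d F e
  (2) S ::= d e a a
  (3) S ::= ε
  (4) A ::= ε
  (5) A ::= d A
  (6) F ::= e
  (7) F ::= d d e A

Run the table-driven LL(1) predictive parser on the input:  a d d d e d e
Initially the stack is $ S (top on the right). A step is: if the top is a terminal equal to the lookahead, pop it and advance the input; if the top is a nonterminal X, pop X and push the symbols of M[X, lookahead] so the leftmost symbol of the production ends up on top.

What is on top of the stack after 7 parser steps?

     Stack        Input            Action
  1  $ S          a d d d e d e $  expand S ::= a d F e
  2  $ e F d a    a d d d e d e $  match a
  3  $ e F d      d d d e d e $    match d
  4  $ e F        d d e d e $      expand F ::= d d e A
  5  $ e A e d d  d d e d e $      match d
  6  $ e A e d    d e d e $        match d
  7  $ e A e      e d e $          match e
Stack after step 7: $ e A (top = A).

A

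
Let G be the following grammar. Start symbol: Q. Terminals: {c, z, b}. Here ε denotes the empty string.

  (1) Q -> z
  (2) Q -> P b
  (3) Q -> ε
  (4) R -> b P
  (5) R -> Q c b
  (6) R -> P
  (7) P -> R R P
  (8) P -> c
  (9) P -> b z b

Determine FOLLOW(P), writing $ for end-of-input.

FIRST(Q): from Q->z we get {z}; from Q->P b we get {b, c, z}; from Q->ε we get {ε}. So FIRST(Q) = {ε, b, c, z}.
FIRST(R): from R->b P we get {b}; from R->Q c b we get {b, c, z}; from R->P we get {b, c, z}. So FIRST(R) = {b, c, z}.
FIRST(P): from P->R R P we get {b, c, z}; from P->c we get {c}; from P->b z b we get {b}. So FIRST(P) = {b, c, z}.
FOLLOW(Q) includes $ since Q is the start symbol.
FOLLOW(Q): in R->Q c b, Q is followed by c b with FIRST {c}. Thus FOLLOW(Q) = {$, c}.
FOLLOW(R): in P->R R P (occurrence 1), R is followed by R P with FIRST {b, c, z}; in P->R R P (occurrence 2), R is followed by P with FIRST {b, c, z}. Thus FOLLOW(R) = {b, c, z}.
FOLLOW(P): in Q->P b, P is followed by b with FIRST {b}; in R->b P, the suffix after P is empty, so FOLLOW(P) ⊇ FOLLOW(R) = {b, c, z}; in R->P, the suffix after P is empty, so FOLLOW(P) ⊇ FOLLOW(R) = {b, c, z}; in P->R R P, the suffix after P is empty (adds nothing new). Thus FOLLOW(P) = {b, c, z}.

{b, c, z}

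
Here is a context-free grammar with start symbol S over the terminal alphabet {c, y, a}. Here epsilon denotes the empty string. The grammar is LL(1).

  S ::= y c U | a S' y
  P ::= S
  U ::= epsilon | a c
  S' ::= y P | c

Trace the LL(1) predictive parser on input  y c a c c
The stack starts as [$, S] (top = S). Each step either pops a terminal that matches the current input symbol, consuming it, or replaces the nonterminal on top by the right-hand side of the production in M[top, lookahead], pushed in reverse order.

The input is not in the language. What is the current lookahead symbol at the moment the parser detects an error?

     Stack    Input        Action
  1  $ S      y c a c c $  expand S ::= y c U
  2  $ U c y  y c a c c $  match y
  3  $ U c    c a c c $    match c
  4  $ U      a c c $      expand U ::= a c
  5  $ c a    a c c $      match a
  6  $ c      c c $        match c
  7  $        c $          error: stack empty but input remains

c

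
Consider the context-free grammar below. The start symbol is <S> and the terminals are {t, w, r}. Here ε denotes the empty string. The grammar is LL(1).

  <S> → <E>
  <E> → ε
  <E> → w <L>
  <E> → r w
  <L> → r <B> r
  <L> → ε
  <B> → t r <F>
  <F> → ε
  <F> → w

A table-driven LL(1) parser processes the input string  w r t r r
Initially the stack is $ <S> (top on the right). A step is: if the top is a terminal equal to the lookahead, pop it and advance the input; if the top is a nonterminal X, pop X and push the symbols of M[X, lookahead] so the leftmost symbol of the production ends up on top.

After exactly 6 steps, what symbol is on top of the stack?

t

     Stack      Input        Action
  1  $ <S>      w r t r r $  expand <S> → <E>
  2  $ <E>      w r t r r $  expand <E> → w <L>
  3  $ <L> w    w r t r r $  match w
  4  $ <L>      r t r r $    expand <L> → r <B> r
  5  $ r <B> r  r t r r $    match r
  6  $ r <B>    t r r $      expand <B> → t r <F>
Stack after step 6: $ r <F> r t (top = t).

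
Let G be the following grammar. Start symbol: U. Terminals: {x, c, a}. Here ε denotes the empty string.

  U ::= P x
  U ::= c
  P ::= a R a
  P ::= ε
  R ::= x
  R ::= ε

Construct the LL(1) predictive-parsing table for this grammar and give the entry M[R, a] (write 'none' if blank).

R ::= ε

FIRST(P) = {ε, a}
FIRST(R) = {ε, x}
FIRST(U) = {a, c, x}  (via P x)
FOLLOW(U) includes $ since U is the start symbol.
FOLLOW(R): in P::=a R a, R is followed by a with FIRST {a}. Thus FOLLOW(R) = {a}.
For R ::= x: FIRST(x) = {x}, so it goes in M[R, t] for t ∈ {x}.
For R ::= ε: FIRST(ε) = {ε}, so it goes in M[R, t] for t ∈ {}; since ε ∈ FIRST, also for every t ∈ FOLLOW(R) = {a}.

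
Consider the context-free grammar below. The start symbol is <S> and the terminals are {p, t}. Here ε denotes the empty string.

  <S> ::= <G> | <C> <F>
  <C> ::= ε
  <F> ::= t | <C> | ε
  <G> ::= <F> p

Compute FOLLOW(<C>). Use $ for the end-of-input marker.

{$, p, t}

FIRST(<C>) = {ε}
FIRST(<F>) = {ε, t}  (via <C>)
FIRST(<G>) = {p, t}  (via <F> p)
FIRST(<S>) = {ε, p, t}  (via <G>, <C> <F>)
FOLLOW(<S>) includes $ since <S> is the start symbol.
FOLLOW(<S>): <S> appears on no right-hand side. Thus FOLLOW(<S>) = {$}.
FOLLOW(<F>): in <S>::=<C> <F>, the suffix after <F> is empty, so FOLLOW(<F>) ⊇ FOLLOW(<S>) = {$}; in <G>::=<F> p, <F> is followed by p with FIRST {p}. Thus FOLLOW(<F>) = {$, p}.
FOLLOW(<C>): in <S>::=<C> <F>, <C> is followed by <F> with FIRST {ε, t}; in <S>::=<C> <F>, the suffix after <C> is nullable, so FOLLOW(<C>) ⊇ FOLLOW(<S>) = {$}; in <F>::=<C>, the suffix after <C> is empty, so FOLLOW(<C>) ⊇ FOLLOW(<F>) = {$, p}. Thus FOLLOW(<C>) = {$, p, t}.
FOLLOW(<G>): in <S>::=<G>, the suffix after <G> is empty, so FOLLOW(<G>) ⊇ FOLLOW(<S>) = {$}. Thus FOLLOW(<G>) = {$}.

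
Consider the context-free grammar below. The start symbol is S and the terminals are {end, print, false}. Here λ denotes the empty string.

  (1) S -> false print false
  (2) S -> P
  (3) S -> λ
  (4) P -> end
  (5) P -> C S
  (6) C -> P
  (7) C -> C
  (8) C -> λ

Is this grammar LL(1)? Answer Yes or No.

No

FIRST(S) = {λ, end, false}
FIRST(P) = {λ, end, false}
FIRST(C) = {λ, end, false}
FOLLOW(S) = {$, end, false}
FOLLOW(P) = {$, end, false}
FOLLOW(C) = {$, end, false}
Cell M[C, $] receives both C -> P and C -> C and C -> λ — the grammar is not LL(1).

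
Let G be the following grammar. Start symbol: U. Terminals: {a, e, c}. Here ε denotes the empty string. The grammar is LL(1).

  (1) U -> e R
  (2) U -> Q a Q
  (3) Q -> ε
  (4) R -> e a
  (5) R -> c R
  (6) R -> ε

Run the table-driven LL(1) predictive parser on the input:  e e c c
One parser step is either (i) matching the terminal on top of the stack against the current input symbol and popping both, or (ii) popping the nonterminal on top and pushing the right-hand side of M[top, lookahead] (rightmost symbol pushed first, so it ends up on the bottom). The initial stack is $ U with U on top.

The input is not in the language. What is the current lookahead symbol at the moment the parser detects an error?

c

     Stack  Input      Action
  1  $ U    e e c c $  expand U -> e R
  2  $ R e  e e c c $  match e
  3  $ R    e c c $    expand R -> e a
  4  $ a e  e c c $    match e
  5  $ a    c c $      error: top is terminal a but lookahead is c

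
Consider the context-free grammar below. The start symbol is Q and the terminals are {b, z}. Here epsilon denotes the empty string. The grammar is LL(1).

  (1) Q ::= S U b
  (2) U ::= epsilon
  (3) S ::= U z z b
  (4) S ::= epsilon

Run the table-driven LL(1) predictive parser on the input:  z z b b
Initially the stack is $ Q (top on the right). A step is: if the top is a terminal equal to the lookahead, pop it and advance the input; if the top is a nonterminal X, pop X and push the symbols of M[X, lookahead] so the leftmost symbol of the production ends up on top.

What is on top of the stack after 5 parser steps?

b

     Stack          Input      Action
  1  $ Q            z z b b $  expand Q ::= S U b
  2  $ b U S        z z b b $  expand S ::= U z z b
  3  $ b U b z z U  z z b b $  expand U ::= epsilon
  4  $ b U b z z    z z b b $  match z
  5  $ b U b z      z b b $    match z
Stack after step 5: $ b U b (top = b).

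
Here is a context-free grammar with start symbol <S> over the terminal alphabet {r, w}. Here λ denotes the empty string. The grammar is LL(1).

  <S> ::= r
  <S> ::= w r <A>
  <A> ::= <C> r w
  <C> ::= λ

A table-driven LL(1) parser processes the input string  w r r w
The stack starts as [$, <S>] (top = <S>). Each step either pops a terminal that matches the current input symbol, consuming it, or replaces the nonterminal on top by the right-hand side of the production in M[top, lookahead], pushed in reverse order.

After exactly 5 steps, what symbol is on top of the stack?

r

step 1: stack=$ <S>  input=w r r w $  — expand <S> ::= w r <A>
step 2: stack=$ <A> r w  input=w r r w $  — match w
step 3: stack=$ <A> r  input=r r w $  — match r
step 4: stack=$ <A>  input=r w $  — expand <A> ::= <C> r w
step 5: stack=$ w r <C>  input=r w $  — expand <C> ::= λ
Stack after step 5: $ w r (top = r).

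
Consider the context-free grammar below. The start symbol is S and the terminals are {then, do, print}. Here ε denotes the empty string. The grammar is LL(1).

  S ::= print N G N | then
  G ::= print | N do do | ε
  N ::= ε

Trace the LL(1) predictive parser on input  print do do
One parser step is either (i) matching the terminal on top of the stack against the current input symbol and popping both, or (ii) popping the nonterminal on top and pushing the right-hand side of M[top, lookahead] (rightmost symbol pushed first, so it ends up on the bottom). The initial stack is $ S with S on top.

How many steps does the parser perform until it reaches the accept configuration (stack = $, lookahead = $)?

8

     Stack          Input          Action
  1  $ S            print do do $  expand S ::= print N G N
  2  $ N G N print  print do do $  match print
  3  $ N G N        do do $        expand N ::= ε
  4  $ N G          do do $        expand G ::= N do do
  5  $ N do do N    do do $        expand N ::= ε
  6  $ N do do      do do $        match do
  7  $ N do         do $           match do
  8  $ N            $              expand N ::= ε
Accept reached after 8 steps.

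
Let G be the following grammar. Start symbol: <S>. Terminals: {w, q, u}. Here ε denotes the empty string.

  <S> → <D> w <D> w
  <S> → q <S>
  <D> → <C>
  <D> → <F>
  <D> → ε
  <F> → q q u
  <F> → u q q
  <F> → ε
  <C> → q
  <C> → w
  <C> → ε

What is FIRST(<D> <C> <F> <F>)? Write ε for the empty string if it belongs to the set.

{ε, q, u, w}

FIRST(<F>): from <F>→q q u we get {q}; from <F>→u q q we get {u}; from <F>→ε we get {ε}. So FIRST(<F>) = {ε, q, u}.
FIRST(<C>): from <C>→q we get {q}; from <C>→w we get {w}; from <C>→ε we get {ε}. So FIRST(<C>) = {ε, q, w}.
FIRST(<D>): from <D>→<C> we get {ε, q, w}; from <D>→<F> we get {ε, q, u}; from <D>→ε we get {ε}. So FIRST(<D>) = {ε, q, u, w}.
FIRST(<S>): from <S>→<D> w <D> w we get {q, u, w}; from <S>→q <S> we get {q}. So FIRST(<S>) = {q, u, w}.
FIRST(<D> <C> <F> <F>): take FIRST of each symbol in turn, carrying on past any symbol whose FIRST contains ε; result {ε, q, u, w}.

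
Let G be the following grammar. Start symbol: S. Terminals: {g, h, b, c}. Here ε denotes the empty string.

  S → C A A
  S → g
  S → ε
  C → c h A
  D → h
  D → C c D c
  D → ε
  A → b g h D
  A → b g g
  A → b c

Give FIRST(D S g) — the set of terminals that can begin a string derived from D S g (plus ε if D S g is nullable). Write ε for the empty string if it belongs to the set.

FIRST(C) = {c}
FIRST(A) = {b}
FIRST(S) = {ε, c, g}  (via C A A)
FIRST(D) = {ε, c, h}  (via C c D c)
FIRST(D S g): take FIRST of each symbol in turn, carrying on past any symbol whose FIRST contains ε; result {c, g, h}.

{c, g, h}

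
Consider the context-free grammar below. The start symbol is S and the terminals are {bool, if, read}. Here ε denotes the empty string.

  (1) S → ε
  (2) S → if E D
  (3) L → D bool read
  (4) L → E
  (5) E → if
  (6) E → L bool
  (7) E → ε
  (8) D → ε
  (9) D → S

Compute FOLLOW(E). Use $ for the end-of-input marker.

FIRST(S) = {ε, if}
FIRST(D) = {ε, if}  (via S)
FIRST(L) = {ε, bool, if}  (via D bool read, E)
FIRST(E) = {ε, bool, if}  (via L bool)
FOLLOW(S) includes $ since S is the start symbol.
FOLLOW(L): in E→L bool, L is followed by bool with FIRST {bool}. Thus FOLLOW(L) = {bool}.
FOLLOW(S): in D→S, the suffix after S is empty, so FOLLOW(S) ⊇ FOLLOW(D) = {$, bool}. Thus FOLLOW(S) = {$, bool}.
FOLLOW(E): in S→if E D, E is followed by D with FIRST {ε, if}; in S→if E D, the suffix after E is nullable, so FOLLOW(E) ⊇ FOLLOW(S) = {$, bool}; in L→E, the suffix after E is empty, so FOLLOW(E) ⊇ FOLLOW(L) = {bool}. Thus FOLLOW(E) = {$, bool, if}.
FOLLOW(D): in S→if E D, the suffix after D is empty, so FOLLOW(D) ⊇ FOLLOW(S) = {$, bool}; in L→D bool read, D is followed by bool read with FIRST {bool}. Thus FOLLOW(D) = {$, bool}.

{$, bool, if}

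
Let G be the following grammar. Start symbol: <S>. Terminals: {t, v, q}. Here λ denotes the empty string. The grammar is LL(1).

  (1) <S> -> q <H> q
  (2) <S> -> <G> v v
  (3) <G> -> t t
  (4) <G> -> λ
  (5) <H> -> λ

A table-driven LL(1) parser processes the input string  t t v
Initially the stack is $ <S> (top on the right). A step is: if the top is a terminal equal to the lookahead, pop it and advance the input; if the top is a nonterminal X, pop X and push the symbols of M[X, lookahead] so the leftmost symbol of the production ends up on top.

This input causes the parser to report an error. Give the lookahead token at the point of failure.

     Stack      Input    Action
  1  $ <S>      t t v $  expand <S> -> <G> v v
  2  $ v v <G>  t t v $  expand <G> -> t t
  3  $ v v t t  t t v $  match t
  4  $ v v t    t v $    match t
  5  $ v v      v $      match v
  6  $ v        $        error: top is terminal v but lookahead is $

$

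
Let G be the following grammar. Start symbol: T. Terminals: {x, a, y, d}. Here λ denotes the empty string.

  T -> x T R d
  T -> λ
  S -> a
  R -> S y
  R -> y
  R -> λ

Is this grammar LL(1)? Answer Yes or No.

FIRST(T) = {λ, x}
FIRST(S) = {a}
FIRST(R) = {λ, a, y}
FOLLOW(T) = {$, a, d, y}
FOLLOW(S) = {y}
FOLLOW(R) = {d}
Each cell of M receives at most one production.

Yes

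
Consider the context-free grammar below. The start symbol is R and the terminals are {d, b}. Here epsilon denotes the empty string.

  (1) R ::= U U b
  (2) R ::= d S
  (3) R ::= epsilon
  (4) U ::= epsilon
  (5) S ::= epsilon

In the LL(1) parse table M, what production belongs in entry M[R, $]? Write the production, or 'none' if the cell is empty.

FIRST(U) = {epsilon}
FIRST(S) = {epsilon}
FIRST(R) = {epsilon, b, d}  (via U U b)
FOLLOW(R) includes $ since R is the start symbol.
FOLLOW(R): R appears on no right-hand side. Thus FOLLOW(R) = {$}.
For R ::= U U b: FIRST(U U b) = {b}, so it goes in M[R, t] for t ∈ {b}.
For R ::= d S: FIRST(d S) = {d}, so it goes in M[R, t] for t ∈ {d}.
For R ::= epsilon: FIRST(epsilon) = {epsilon}, so it goes in M[R, t] for t ∈ {}; since epsilon ∈ FIRST, also for every t ∈ FOLLOW(R) = {$}.

R ::= epsilon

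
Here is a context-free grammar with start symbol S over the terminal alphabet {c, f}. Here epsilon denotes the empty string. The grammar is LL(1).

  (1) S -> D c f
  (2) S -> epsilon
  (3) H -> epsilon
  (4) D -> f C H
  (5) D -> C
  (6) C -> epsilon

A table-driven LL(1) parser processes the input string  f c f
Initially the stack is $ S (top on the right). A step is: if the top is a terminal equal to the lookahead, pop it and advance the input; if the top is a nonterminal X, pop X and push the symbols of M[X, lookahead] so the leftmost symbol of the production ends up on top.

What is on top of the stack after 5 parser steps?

c

     Stack        Input    Action
  1  $ S          f c f $  expand S -> D c f
  2  $ f c D      f c f $  expand D -> f C H
  3  $ f c H C f  f c f $  match f
  4  $ f c H C    c f $    expand C -> epsilon
  5  $ f c H      c f $    expand H -> epsilon
Stack after step 5: $ f c (top = c).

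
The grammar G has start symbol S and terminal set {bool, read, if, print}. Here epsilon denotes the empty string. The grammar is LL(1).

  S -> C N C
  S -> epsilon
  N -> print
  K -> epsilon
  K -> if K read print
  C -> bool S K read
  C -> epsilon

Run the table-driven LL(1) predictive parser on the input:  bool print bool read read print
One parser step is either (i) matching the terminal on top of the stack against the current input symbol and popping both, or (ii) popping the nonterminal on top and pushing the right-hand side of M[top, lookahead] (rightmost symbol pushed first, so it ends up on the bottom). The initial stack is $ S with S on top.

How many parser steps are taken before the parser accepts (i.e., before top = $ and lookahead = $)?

17

step 1: stack=$ S  input=bool print bool read read print $  — expand S -> C N C
step 2: stack=$ C N C  input=bool print bool read read print $  — expand C -> bool S K read
step 3: stack=$ C N read K S bool  input=bool print bool read read print $  — match bool
step 4: stack=$ C N read K S  input=print bool read read print $  — expand S -> C N C
step 5: stack=$ C N read K C N C  input=print bool read read print $  — expand C -> epsilon
step 6: stack=$ C N read K C N  input=print bool read read print $  — expand N -> print
step 7: stack=$ C N read K C print  input=print bool read read print $  — match print
step 8: stack=$ C N read K C  input=bool read read print $  — expand C -> bool S K read
step 9: stack=$ C N read K read K S bool  input=bool read read print $  — match bool
step 10: stack=$ C N read K read K S  input=read read print $  — expand S -> epsilon
step 11: stack=$ C N read K read K  input=read read print $  — expand K -> epsilon
step 12: stack=$ C N read K read  input=read read print $  — match read
step 13: stack=$ C N read K  input=read print $  — expand K -> epsilon
step 14: stack=$ C N read  input=read print $  — match read
step 15: stack=$ C N  input=print $  — expand N -> print
step 16: stack=$ C print  input=print $  — match print
step 17: stack=$ C  input=$  — expand C -> epsilon
Accept reached after 17 steps.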